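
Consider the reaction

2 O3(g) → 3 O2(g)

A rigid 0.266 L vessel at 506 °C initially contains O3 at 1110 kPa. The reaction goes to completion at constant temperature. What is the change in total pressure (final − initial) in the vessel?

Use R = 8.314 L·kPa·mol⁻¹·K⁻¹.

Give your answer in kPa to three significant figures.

555 kPa

Rigid vessel, constant T ⇒ P scales with total gas moles (2 → 3).
P_final = (3/2) × 1110 = 1665 kPa; ΔP = 1665 − 1110 = 555.0 kPa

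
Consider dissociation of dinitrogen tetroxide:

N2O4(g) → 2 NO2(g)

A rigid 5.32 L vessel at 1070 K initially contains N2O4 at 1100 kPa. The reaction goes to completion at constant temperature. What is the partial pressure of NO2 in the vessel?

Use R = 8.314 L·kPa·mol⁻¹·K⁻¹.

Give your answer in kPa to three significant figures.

2200 kPa

n(N2O4)₀ = PV/RT = (1100 × 5.32) / (8.314 × 1070) = 0.6578 mol
n(NO2) = (2/1) × 0.6578 = 1.316 mol
P(NO2) = nRT/V = 1.316 × 8.314 × 1070 / 5.32 = 2201 kPa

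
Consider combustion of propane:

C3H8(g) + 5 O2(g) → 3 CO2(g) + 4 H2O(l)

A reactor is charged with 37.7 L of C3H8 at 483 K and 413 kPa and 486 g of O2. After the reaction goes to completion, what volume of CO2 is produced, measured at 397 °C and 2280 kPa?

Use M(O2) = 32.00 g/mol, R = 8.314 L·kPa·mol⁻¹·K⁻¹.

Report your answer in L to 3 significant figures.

22.3 L

n(C3H8) = PV/RT = (413 × 37.7) / (8.314 × 483) = 3.877 mol
n(O2) = 486 / 32.00 = 15.19 mol
For 3.877 mol C3H8, stoichiometry requires (5/1) × 3.877 = 19.38 mol O2; 15.19 mol is available, so O2 is limiting.
n(CO2) = (3/5) × 15.19 = 9.114 mol
V(CO2) = nRT/P = 9.114 × 8.314 × 670.15 / 2280 = 22.27 L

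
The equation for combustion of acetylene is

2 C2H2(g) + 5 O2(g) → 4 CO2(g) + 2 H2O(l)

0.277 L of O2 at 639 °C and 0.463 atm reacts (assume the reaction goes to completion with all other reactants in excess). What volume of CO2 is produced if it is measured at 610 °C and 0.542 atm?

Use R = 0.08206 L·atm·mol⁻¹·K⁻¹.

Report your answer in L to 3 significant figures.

n(O2) = PV/RT = (0.463 × 0.277) / (0.08206 × 912.15) = 0.001713 mol
n(CO2) = (4/5) × 0.001713 = 0.001370 mol
V = nRT/P = 0.001370 × 0.08206 × 883.15 / 0.542 = 0.1832 L

0.183 L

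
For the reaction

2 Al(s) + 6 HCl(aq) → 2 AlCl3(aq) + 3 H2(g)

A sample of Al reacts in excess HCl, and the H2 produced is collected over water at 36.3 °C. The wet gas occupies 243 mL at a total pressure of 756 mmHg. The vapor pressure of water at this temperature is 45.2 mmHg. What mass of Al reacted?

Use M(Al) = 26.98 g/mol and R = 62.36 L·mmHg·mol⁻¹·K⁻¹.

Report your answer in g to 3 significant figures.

0.161 g

P(H2) = 756 − 45.2 = 710.8 mmHg
n(H2) = PV/RT = (710.8 × 0.2430) / (62.36 × 309.45) = 0.008951 mol
n(Al) = (2/3) × 0.008951 = 0.005967 mol
m(Al) = 0.005967 × 26.98 = 0.1610 g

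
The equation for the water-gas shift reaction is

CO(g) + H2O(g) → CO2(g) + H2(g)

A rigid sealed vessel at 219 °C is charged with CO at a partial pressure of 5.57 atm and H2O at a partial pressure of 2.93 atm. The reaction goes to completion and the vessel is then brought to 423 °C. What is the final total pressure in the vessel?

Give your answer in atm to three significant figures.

12.0 atm

With V and T fixed, P_i ∝ n_i, so the mole ratios apply directly to partial pressures at 219 °C.
P(H2O) required for 5.57 atm of CO = (1/1) × 5.57 = 5.570 atm; available 2.93 atm, so H2O is limiting.
P(CO) remaining = 5.57 − (1/1) × 2.93 = 2.640 atm
P(gaseous products) = (1+1)/1 × 2.93 = 5.860 atm
P_total at 219 °C = 2.640 + 5.860 = 8.500 atm
Scaling to 423 °C: P = 8.500 × 696.15/492.15 = 12.02 atm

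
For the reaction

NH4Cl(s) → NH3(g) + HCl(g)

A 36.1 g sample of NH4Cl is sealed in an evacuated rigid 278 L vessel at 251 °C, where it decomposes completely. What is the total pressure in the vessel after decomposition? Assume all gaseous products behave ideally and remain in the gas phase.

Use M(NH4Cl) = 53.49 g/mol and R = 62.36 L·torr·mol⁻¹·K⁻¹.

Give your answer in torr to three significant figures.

159 torr

n(NH4Cl) = 36.1 / 53.49 = 0.6749 mol
n(gas produced) = (2/1) × 0.6749 = 1.350 mol
P = nRT/V = 1.350 × 62.36 × 524.15 / 278 = 158.7 torr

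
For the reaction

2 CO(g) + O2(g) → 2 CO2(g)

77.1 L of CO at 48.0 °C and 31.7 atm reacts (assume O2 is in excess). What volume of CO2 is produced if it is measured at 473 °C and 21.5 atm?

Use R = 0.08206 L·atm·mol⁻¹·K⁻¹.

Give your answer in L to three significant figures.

264 L

n(CO) = PV/RT = (31.7 × 77.1) / (0.08206 × 321.15) = 92.74 mol
n(CO2) = (2/2) × 92.74 = 92.74 mol
V = nRT/P = 92.74 × 0.08206 × 746.15 / 21.5 = 264.1 L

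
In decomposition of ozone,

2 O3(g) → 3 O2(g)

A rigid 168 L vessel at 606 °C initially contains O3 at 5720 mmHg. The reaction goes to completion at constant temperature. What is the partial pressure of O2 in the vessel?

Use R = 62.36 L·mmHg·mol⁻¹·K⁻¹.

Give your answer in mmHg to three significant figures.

n(O3)₀ = PV/RT = (5720 × 168) / (62.36 × 879.15) = 17.53 mol
n(O2) = (3/2) × 17.53 = 26.30 mol
P(O2) = nRT/V = 26.30 × 62.36 × 879.15 / 168 = 8583 mmHg

8580 mmHg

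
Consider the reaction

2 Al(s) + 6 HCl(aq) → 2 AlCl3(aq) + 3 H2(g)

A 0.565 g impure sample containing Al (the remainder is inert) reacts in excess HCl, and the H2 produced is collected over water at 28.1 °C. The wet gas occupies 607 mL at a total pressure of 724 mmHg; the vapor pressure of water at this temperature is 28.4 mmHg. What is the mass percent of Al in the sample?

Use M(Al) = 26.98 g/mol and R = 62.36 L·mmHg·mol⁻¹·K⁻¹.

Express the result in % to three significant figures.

71.6 %

P(H2) = 724 − 28.4 = 695.6 mmHg
n(H2) = PV/RT = (695.6 × 0.6070) / (62.36 × 301.25) = 0.02248 mol
n(Al) = (2/3) × 0.02248 = 0.01499 mol
m(Al) = 0.01499 × 26.98 = 0.4044 g
%Al = 0.4044 / 0.565 × 100 = 71.58%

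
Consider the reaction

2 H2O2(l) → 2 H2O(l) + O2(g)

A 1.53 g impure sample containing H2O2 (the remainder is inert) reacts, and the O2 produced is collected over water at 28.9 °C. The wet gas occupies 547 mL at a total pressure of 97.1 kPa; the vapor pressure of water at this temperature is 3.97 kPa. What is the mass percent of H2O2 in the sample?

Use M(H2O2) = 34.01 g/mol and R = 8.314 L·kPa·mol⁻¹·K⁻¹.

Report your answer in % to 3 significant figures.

90.2 %

P(O2) = 97.1 − 3.97 = 93.13 kPa
n(O2) = PV/RT = (93.13 × 0.5470) / (8.314 × 302.05) = 0.02029 mol
n(H2O2) = (2/1) × 0.02029 = 0.04058 mol
m(H2O2) = 0.04058 × 34.01 = 1.380 g
%H2O2 = 1.380 / 1.53 × 100 = 90.20%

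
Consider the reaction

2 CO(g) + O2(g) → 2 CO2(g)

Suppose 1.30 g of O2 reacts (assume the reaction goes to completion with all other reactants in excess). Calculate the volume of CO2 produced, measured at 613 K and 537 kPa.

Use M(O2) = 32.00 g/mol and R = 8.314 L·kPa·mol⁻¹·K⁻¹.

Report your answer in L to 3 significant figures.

0.771 L

n(O2) = 1.300 / 32.00 = 0.04063 mol
n(CO2) = (2/1) × 0.04063 = 0.08126 mol
V = nRT/P = 0.08126 × 8.314 × 613 / 537 = 0.7712 L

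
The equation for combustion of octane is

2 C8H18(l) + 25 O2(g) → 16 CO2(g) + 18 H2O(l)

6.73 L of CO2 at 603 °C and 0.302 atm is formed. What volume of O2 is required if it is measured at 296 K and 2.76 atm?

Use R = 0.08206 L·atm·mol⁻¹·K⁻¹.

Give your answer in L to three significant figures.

0.389 L

n(CO2) = PV/RT = (0.302 × 6.73) / (0.08206 × 876.15) = 0.02827 mol
n(O2) = (25/16) × 0.02827 = 0.04417 mol
V = nRT/P = 0.04417 × 0.08206 × 296 / 2.76 = 0.3887 L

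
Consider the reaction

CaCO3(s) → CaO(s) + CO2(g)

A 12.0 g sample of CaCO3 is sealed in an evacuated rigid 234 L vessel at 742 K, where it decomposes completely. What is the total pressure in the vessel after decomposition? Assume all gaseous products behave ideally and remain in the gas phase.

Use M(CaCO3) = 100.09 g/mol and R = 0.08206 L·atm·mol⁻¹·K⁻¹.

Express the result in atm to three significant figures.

n(CaCO3) = 12.0 / 100.09 = 0.1199 mol
n(gas produced) = (1/1) × 0.1199 = 0.1199 mol
P = nRT/V = 0.1199 × 0.08206 × 742 / 234 = 0.03120 atm

0.0312 atm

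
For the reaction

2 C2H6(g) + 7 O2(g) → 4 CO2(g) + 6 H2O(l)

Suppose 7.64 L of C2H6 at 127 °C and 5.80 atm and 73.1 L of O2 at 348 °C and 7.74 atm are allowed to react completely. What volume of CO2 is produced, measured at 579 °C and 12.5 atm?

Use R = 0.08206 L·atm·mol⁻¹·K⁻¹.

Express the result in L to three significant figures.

n(C2H6) = PV/RT = (5.80 × 7.64) / (0.08206 × 400.15) = 1.349 mol
n(O2) = PV/RT = (7.74 × 73.1) / (0.08206 × 621.15) = 11.10 mol
For 1.349 mol C2H6, stoichiometry requires (7/2) × 1.349 = 4.721 mol O2; 11.10 mol is available, so C2H6 is limiting.
n(CO2) = (4/2) × 1.349 = 2.698 mol
V(CO2) = nRT/P = 2.698 × 0.08206 × 852.15 / 12.5 = 15.09 L

15.1 L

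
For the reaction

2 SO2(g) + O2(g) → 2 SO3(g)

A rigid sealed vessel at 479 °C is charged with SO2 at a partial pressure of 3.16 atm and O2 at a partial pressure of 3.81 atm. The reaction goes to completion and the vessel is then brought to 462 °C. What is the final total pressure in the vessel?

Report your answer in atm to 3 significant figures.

Because the vessel is rigid and T is held at 479 °C, work the stoichiometry in partial pressures (P_i = n_iRT/V).
P(O2) required for 3.16 atm of SO2 = (1/2) × 3.16 = 1.580 atm; available 3.81 atm, so SO2 is limiting.
P(O2) remaining = 3.81 − (1/2) × 3.16 = 2.230 atm
P(gaseous products) = (2)/2 × 3.16 = 3.160 atm
P_total at 479 °C = 2.230 + 3.160 = 5.390 atm
Scaling to 462 °C: P = 5.390 × 735.15/752.15 = 5.268 atm

5.27 atm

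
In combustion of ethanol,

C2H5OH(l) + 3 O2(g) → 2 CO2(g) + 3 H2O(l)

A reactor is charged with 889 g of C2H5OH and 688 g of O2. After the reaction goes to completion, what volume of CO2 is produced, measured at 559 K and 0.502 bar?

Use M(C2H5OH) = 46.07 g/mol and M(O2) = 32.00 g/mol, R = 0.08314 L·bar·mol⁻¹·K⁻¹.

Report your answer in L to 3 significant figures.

1330 L

n(C2H5OH) = 889 / 46.07 = 19.30 mol
n(O2) = 688 / 32.00 = 21.50 mol
For 19.30 mol C2H5OH, stoichiometry requires (3/1) × 19.30 = 57.90 mol O2; 21.50 mol is available, so O2 is limiting.
n(CO2) = (2/3) × 21.50 = 14.33 mol
V(CO2) = nRT/P = 14.33 × 0.08314 × 559 / 0.502 = 1327 L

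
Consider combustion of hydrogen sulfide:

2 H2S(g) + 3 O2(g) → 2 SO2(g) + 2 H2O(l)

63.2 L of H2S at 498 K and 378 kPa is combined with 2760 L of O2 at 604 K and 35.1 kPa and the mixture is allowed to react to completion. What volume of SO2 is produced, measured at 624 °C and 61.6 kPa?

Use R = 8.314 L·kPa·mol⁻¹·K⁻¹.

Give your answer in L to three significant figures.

n(H2S) = PV/RT = (378 × 63.2) / (8.314 × 498) = 5.770 mol
n(O2) = PV/RT = (35.1 × 2760) / (8.314 × 604) = 19.29 mol
For 5.770 mol H2S, stoichiometry requires (3/2) × 5.770 = 8.655 mol O2; 19.29 mol is available, so H2S is limiting.
n(SO2) = (2/2) × 5.770 = 5.770 mol
V(SO2) = nRT/P = 5.770 × 8.314 × 897.15 / 61.6 = 698.7 L

699 L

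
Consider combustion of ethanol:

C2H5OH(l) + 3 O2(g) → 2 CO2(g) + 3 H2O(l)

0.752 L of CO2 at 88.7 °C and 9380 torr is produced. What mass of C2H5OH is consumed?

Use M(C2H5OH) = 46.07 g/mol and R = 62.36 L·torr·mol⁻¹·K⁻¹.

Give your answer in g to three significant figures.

7.20 g

n(CO2) = PV/RT = (9380 × 0.752) / (62.36 × 361.85) = 0.3126 mol
n(C2H5OH) = (1/2) × 0.3126 = 0.1563 mol
m(C2H5OH) = 0.1563 × 46.07 = 7.201 g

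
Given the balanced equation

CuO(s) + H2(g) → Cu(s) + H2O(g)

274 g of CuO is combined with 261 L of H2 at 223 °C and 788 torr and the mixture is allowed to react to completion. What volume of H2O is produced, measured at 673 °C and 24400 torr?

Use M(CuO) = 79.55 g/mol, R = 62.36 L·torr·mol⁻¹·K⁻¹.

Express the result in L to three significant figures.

8.33 L

n(CuO) = 274 / 79.55 = 3.444 mol
n(H2) = PV/RT = (788 × 261) / (62.36 × 496.15) = 6.647 mol
For 3.444 mol CuO, stoichiometry requires (1/1) × 3.444 = 3.444 mol H2; 6.647 mol is available, so CuO is limiting.
n(H2O) = (1/1) × 3.444 = 3.444 mol
V(H2O) = nRT/P = 3.444 × 62.36 × 946.15 / 24400 = 8.328 L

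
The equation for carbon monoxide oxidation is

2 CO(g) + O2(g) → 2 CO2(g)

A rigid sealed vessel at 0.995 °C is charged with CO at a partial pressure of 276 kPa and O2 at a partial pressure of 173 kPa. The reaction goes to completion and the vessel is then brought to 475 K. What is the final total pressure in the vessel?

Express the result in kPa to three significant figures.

539 kPa

Because the vessel is rigid and T is held at 0.995 °C, work the stoichiometry in partial pressures (P_i = n_iRT/V).
P(O2) required for 276 kPa of CO = (1/2) × 276 = 138.0 kPa; available 173 kPa, so CO is limiting.
P(O2) remaining = 173 − (1/2) × 276 = 35.00 kPa
P(gaseous products) = (2)/2 × 276 = 276.0 kPa
P_total at 0.995 °C = 35.00 + 276.0 = 311.0 kPa
Scaling to 475 K: P = 311.0 × 475/274.145 = 538.9 kPa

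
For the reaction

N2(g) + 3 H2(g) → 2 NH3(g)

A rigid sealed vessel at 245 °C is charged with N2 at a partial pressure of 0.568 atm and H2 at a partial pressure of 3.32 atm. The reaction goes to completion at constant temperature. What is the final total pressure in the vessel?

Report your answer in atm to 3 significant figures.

With V and T fixed, P_i ∝ n_i, so the mole ratios apply directly to partial pressures at 245 °C.
P(H2) required for 0.568 atm of N2 = (3/1) × 0.568 = 1.704 atm; available 3.32 atm, so N2 is limiting.
P(H2) remaining = 3.32 − (3/1) × 0.568 = 1.616 atm
P(gaseous products) = (2)/1 × 0.568 = 1.136 atm
P_total at 245 °C = 1.616 + 1.136 = 2.752 atm

2.75 atm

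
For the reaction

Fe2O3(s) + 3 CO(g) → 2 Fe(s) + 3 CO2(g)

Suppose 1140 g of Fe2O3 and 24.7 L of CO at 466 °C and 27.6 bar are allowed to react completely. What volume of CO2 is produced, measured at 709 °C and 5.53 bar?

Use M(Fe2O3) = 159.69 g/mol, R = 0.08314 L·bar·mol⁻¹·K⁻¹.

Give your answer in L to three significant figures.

164 L

n(Fe2O3) = 1140 / 159.69 = 7.139 mol
n(CO) = PV/RT = (27.6 × 24.7) / (0.08314 × 739.15) = 11.09 mol
For 7.139 mol Fe2O3, stoichiometry requires (3/1) × 7.139 = 21.42 mol CO; 11.09 mol is available, so CO is limiting.
n(CO2) = (3/3) × 11.09 = 11.09 mol
V(CO2) = nRT/P = 11.09 × 0.08314 × 982.15 / 5.53 = 163.8 L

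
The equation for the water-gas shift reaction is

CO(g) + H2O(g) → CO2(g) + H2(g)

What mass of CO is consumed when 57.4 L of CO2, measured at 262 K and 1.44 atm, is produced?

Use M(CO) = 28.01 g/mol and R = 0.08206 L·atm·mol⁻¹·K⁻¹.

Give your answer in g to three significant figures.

n(CO2) = PV/RT = (1.44 × 57.4) / (0.08206 × 262) = 3.845 mol
n(CO) = (1/1) × 3.845 = 3.845 mol
m(CO) = 3.845 × 28.01 = 107.7 g

108 g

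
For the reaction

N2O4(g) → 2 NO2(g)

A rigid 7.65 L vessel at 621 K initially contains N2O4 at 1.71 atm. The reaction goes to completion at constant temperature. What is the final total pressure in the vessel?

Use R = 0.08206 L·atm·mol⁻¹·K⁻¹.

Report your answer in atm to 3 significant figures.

Rigid vessel, constant T ⇒ P scales with total gas moles (1 → 2).
P_final = (2/1) × 1.71 = 3.420 atm

3.42 atm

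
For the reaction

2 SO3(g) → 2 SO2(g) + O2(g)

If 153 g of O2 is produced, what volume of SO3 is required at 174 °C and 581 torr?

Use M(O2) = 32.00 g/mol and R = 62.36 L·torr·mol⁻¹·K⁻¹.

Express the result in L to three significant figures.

n(O2) = 153.0 / 32.00 = 4.781 mol
n(SO3) = (2/1) × 4.781 = 9.562 mol
V = nRT/P = 9.562 × 62.36 × 447.15 / 581 = 458.9 L

459 L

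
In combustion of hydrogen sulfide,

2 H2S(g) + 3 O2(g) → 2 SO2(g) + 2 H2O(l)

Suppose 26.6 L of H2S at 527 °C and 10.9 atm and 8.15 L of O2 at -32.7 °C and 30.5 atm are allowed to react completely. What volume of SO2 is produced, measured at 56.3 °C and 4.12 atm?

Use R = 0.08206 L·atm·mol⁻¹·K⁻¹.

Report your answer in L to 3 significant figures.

n(H2S) = PV/RT = (10.9 × 26.6) / (0.08206 × 800.15) = 4.416 mol
n(O2) = PV/RT = (30.5 × 8.15) / (0.08206 × 240.45) = 12.60 mol
For 4.416 mol H2S, stoichiometry requires (3/2) × 4.416 = 6.624 mol O2; 12.60 mol is available, so H2S is limiting.
n(SO2) = (2/2) × 4.416 = 4.416 mol
V(SO2) = nRT/P = 4.416 × 0.08206 × 329.45 / 4.12 = 28.98 L

29.0 L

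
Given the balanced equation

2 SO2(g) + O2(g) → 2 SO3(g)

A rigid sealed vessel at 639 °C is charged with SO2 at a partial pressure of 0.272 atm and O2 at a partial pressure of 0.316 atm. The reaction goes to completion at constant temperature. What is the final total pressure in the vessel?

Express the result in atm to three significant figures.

With V and T fixed, P_i ∝ n_i, so the mole ratios apply directly to partial pressures at 639 °C.
P(O2) required for 0.272 atm of SO2 = (1/2) × 0.272 = 0.1360 atm; available 0.316 atm, so SO2 is limiting.
P(O2) remaining = 0.316 − (1/2) × 0.272 = 0.1800 atm
P(gaseous products) = (2)/2 × 0.272 = 0.2720 atm
P_total at 639 °C = 0.1800 + 0.2720 = 0.4520 atm

0.452 atm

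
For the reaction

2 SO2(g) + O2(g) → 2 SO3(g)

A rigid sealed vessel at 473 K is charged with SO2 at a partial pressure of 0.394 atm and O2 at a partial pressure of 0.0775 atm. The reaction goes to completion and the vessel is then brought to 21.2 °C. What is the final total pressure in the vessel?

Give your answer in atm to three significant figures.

With V and T fixed, P_i ∝ n_i, so the mole ratios apply directly to partial pressures at 473 K.
P(O2) required for 0.394 atm of SO2 = (1/2) × 0.394 = 0.1970 atm; available 0.0775 atm, so O2 is limiting.
P(SO2) remaining = 0.394 − (2/1) × 0.0775 = 0.2390 atm
P(gaseous products) = (2)/1 × 0.0775 = 0.1550 atm
P_total at 473 K = 0.2390 + 0.1550 = 0.3940 atm
Scaling to 21.2 °C: P = 0.3940 × 294.35/473 = 0.2452 atm

0.245 atm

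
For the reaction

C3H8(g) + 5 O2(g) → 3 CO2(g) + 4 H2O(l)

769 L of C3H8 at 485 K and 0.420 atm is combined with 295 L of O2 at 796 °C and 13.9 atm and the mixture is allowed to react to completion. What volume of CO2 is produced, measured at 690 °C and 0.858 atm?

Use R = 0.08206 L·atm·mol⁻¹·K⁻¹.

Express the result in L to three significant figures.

2240 L

n(C3H8) = PV/RT = (0.420 × 769) / (0.08206 × 485) = 8.115 mol
n(O2) = PV/RT = (13.9 × 295) / (0.08206 × 1069.15) = 46.74 mol
For 8.115 mol C3H8, stoichiometry requires (5/1) × 8.115 = 40.58 mol O2; 46.74 mol is available, so C3H8 is limiting.
n(CO2) = (3/1) × 8.115 = 24.34 mol
V(CO2) = nRT/P = 24.34 × 0.08206 × 963.15 / 0.858 = 2242 L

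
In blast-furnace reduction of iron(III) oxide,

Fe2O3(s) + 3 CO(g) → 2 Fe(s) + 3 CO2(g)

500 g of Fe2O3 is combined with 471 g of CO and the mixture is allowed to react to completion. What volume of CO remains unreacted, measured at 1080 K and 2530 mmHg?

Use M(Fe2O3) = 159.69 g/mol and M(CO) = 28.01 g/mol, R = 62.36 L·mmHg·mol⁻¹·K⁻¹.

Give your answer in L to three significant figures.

n(Fe2O3) = 500 / 159.69 = 3.131 mol
n(CO) = 471 / 28.01 = 16.82 mol
For 3.131 mol Fe2O3, stoichiometry requires (3/1) × 3.131 = 9.393 mol CO; 16.82 mol is available, so Fe2O3 is limiting.
n(CO) consumed = (3/1) × 3.131 = 9.393 mol; remaining = 16.82 − 9.393 = 7.427 mol
V(CO) = nRT/P = 7.427 × 62.36 × 1080 / 2530 = 197.7 L

198 L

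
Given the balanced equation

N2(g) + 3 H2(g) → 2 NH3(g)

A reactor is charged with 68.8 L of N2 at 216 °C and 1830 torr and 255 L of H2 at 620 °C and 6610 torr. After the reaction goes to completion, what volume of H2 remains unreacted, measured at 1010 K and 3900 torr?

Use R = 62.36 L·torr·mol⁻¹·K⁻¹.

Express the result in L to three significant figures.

289 L

n(N2) = PV/RT = (1830 × 68.8) / (62.36 × 489.15) = 4.128 mol
n(H2) = PV/RT = (6610 × 255) / (62.36 × 893.15) = 30.26 mol
For 4.128 mol N2, stoichiometry requires (3/1) × 4.128 = 12.38 mol H2; 30.26 mol is available, so N2 is limiting.
n(H2) consumed = (3/1) × 4.128 = 12.38 mol; remaining = 30.26 − 12.38 = 17.88 mol
V(H2) = nRT/P = 17.88 × 62.36 × 1010 / 3900 = 288.8 L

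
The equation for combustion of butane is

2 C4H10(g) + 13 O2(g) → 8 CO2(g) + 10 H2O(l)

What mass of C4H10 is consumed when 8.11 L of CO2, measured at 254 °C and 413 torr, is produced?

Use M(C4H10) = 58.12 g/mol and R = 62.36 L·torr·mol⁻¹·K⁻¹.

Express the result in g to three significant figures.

1.48 g

n(CO2) = PV/RT = (413 × 8.11) / (62.36 × 527.15) = 0.1019 mol
n(C4H10) = (2/8) × 0.1019 = 0.02548 mol
m(C4H10) = 0.02548 × 58.12 = 1.481 g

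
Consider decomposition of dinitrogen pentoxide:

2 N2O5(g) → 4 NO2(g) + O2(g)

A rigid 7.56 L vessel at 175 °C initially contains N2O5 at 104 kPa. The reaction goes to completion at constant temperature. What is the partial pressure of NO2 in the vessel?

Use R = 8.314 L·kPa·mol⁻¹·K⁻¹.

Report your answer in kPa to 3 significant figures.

n(N2O5)₀ = PV/RT = (104 × 7.56) / (8.314 × 448.15) = 0.2110 mol
n(NO2) = (4/2) × 0.2110 = 0.4220 mol
P(NO2) = nRT/V = 0.4220 × 8.314 × 448.15 / 7.56 = 208.0 kPa

208 kPa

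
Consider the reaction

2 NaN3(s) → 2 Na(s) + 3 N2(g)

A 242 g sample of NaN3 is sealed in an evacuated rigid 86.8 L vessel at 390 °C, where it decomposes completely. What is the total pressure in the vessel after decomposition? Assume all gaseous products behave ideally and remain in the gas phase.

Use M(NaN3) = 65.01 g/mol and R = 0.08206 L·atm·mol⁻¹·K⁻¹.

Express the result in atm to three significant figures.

n(NaN3) = 242 / 65.01 = 3.723 mol
n(gas produced) = (3/2) × 3.723 = 5.585 mol
P = nRT/V = 5.585 × 0.08206 × 663.15 / 86.8 = 3.501 atm

3.50 atm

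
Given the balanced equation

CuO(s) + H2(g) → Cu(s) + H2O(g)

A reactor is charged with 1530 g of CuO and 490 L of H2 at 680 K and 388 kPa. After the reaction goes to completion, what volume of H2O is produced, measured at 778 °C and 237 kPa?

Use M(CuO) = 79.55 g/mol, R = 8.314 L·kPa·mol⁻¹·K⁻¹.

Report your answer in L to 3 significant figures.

709 L

n(CuO) = 1530 / 79.55 = 19.23 mol
n(H2) = PV/RT = (388 × 490) / (8.314 × 680) = 33.63 mol
For 19.23 mol CuO, stoichiometry requires (1/1) × 19.23 = 19.23 mol H2; 33.63 mol is available, so CuO is limiting.
n(H2O) = (1/1) × 19.23 = 19.23 mol
V(H2O) = nRT/P = 19.23 × 8.314 × 1051.15 / 237 = 709.1 L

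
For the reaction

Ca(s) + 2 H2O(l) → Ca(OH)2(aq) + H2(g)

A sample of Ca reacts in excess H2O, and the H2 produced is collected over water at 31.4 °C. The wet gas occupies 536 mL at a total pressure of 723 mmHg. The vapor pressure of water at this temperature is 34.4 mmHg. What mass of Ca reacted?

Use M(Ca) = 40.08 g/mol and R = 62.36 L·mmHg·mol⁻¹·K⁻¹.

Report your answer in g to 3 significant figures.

P(H2) = 723 − 34.4 = 688.6 mmHg
n(H2) = PV/RT = (688.6 × 0.5360) / (62.36 × 304.55) = 0.01943 mol
n(Ca) = (1/1) × 0.01943 = 0.01943 mol
m(Ca) = 0.01943 × 40.08 = 0.7788 g

0.779 g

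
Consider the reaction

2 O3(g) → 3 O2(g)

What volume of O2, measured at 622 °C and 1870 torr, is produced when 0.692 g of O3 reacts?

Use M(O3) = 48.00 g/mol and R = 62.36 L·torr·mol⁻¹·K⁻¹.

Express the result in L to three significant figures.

0.646 L

n(O3) = 0.6920 / 48.00 = 0.01442 mol
n(O2) = (3/2) × 0.01442 = 0.02163 mol
V = nRT/P = 0.02163 × 62.36 × 895.15 / 1870 = 0.6457 L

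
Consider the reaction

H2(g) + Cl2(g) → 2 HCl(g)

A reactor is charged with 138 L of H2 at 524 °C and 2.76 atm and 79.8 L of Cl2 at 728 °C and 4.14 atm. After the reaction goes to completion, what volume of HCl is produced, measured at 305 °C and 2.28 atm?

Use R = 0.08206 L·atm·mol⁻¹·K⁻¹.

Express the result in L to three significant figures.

n(H2) = PV/RT = (2.76 × 138) / (0.08206 × 797.15) = 5.823 mol
n(Cl2) = PV/RT = (4.14 × 79.8) / (0.08206 × 1001.15) = 4.021 mol
For 5.823 mol H2, stoichiometry requires (1/1) × 5.823 = 5.823 mol Cl2; 4.021 mol is available, so Cl2 is limiting.
n(HCl) = (2/1) × 4.021 = 8.042 mol
V(HCl) = nRT/P = 8.042 × 0.08206 × 578.15 / 2.28 = 167.3 L

167 L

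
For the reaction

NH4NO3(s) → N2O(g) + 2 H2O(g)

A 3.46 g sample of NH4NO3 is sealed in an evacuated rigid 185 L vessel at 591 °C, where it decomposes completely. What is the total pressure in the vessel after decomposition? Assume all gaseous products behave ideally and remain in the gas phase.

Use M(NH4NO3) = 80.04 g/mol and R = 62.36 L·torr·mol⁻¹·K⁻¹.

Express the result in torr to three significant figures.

n(NH4NO3) = 3.46 / 80.04 = 0.04323 mol
n(gas produced) = (3/1) × 0.04323 = 0.1297 mol
P = nRT/V = 0.1297 × 62.36 × 864.15 / 185 = 37.78 torr

37.8 torr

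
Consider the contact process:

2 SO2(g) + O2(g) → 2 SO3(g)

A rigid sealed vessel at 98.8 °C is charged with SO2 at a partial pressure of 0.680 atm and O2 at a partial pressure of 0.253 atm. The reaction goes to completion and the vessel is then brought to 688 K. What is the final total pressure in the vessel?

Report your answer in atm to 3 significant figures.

With V and T fixed, P_i ∝ n_i, so the mole ratios apply directly to partial pressures at 98.8 °C.
P(O2) required for 0.680 atm of SO2 = (1/2) × 0.680 = 0.3400 atm; available 0.253 atm, so O2 is limiting.
P(SO2) remaining = 0.680 − (2/1) × 0.253 = 0.1740 atm
P(gaseous products) = (2)/1 × 0.253 = 0.5060 atm
P_total at 98.8 °C = 0.1740 + 0.5060 = 0.6800 atm
Scaling to 688 K: P = 0.6800 × 688/371.95 = 1.258 atm

1.26 atm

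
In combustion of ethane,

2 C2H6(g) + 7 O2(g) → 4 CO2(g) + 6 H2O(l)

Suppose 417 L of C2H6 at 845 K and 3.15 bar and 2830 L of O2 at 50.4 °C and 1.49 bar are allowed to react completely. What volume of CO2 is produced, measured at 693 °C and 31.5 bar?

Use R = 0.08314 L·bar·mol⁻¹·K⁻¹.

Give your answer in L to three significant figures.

n(C2H6) = PV/RT = (3.15 × 417) / (0.08314 × 845) = 18.70 mol
n(O2) = PV/RT = (1.49 × 2830) / (0.08314 × 323.55) = 156.8 mol
For 18.70 mol C2H6, stoichiometry requires (7/2) × 18.70 = 65.45 mol O2; 156.8 mol is available, so C2H6 is limiting.
n(CO2) = (4/2) × 18.70 = 37.40 mol
V(CO2) = nRT/P = 37.40 × 0.08314 × 966.15 / 31.5 = 95.37 L

95.4 L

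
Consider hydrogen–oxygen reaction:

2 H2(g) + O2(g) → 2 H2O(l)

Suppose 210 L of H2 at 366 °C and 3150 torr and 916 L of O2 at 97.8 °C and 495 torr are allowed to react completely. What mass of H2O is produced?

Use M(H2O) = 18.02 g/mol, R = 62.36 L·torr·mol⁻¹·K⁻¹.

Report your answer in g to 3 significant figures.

299 g

n(H2) = PV/RT = (3150 × 210) / (62.36 × 639.15) = 16.60 mol
n(O2) = PV/RT = (495 × 916) / (62.36 × 370.95) = 19.60 mol
For 16.60 mol H2, stoichiometry requires (1/2) × 16.60 = 8.300 mol O2; 19.60 mol is available, so H2 is limiting.
n(H2O) = (2/2) × 16.60 = 16.60 mol
m(H2O) = 16.60 × 18.02 = 299.1 g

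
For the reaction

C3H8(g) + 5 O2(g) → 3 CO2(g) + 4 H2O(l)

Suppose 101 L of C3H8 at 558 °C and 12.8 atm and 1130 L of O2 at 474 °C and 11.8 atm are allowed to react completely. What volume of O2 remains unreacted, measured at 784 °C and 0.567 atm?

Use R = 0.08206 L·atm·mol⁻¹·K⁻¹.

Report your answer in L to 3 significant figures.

n(C3H8) = PV/RT = (12.8 × 101) / (0.08206 × 831.15) = 18.95 mol
n(O2) = PV/RT = (11.8 × 1130) / (0.08206 × 747.15) = 217.5 mol
For 18.95 mol C3H8, stoichiometry requires (5/1) × 18.95 = 94.75 mol O2; 217.5 mol is available, so C3H8 is limiting.
n(O2) consumed = (5/1) × 18.95 = 94.75 mol; remaining = 217.5 − 94.75 = 122.8 mol
V(O2) = nRT/P = 122.8 × 0.08206 × 1057.15 / 0.567 = 18790 L

18800 L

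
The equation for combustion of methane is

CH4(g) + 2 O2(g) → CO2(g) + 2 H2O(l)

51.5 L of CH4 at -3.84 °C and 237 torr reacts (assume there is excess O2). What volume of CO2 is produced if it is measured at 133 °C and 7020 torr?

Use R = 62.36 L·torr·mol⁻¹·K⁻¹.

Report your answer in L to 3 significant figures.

n(CH4) = PV/RT = (237 × 51.5) / (62.36 × 269.31) = 0.7268 mol
n(CO2) = (1/1) × 0.7268 = 0.7268 mol
V = nRT/P = 0.7268 × 62.36 × 406.15 / 7020 = 2.622 L

2.62 L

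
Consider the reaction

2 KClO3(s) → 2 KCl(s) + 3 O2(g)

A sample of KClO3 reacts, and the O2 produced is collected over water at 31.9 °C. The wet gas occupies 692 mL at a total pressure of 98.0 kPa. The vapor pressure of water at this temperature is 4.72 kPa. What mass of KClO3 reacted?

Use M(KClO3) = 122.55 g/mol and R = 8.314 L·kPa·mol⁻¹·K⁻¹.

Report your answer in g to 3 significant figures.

P(O2) = 98.0 − 4.72 = 93.28 kPa
n(O2) = PV/RT = (93.28 × 0.6920) / (8.314 × 305.05) = 0.02545 mol
n(KClO3) = (2/3) × 0.02545 = 0.01697 mol
m(KClO3) = 0.01697 × 122.55 = 2.080 g

2.08 g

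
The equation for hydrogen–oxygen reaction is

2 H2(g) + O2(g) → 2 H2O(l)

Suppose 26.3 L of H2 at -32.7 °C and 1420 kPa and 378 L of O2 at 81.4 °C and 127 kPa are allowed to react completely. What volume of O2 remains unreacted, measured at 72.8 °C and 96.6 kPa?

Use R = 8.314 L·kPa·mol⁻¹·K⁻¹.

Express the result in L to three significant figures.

207 L

n(H2) = PV/RT = (1420 × 26.3) / (8.314 × 240.45) = 18.68 mol
n(O2) = PV/RT = (127 × 378) / (8.314 × 354.55) = 16.29 mol
For 18.68 mol H2, stoichiometry requires (1/2) × 18.68 = 9.340 mol O2; 16.29 mol is available, so H2 is limiting.
n(O2) consumed = (1/2) × 18.68 = 9.340 mol; remaining = 16.29 − 9.340 = 6.950 mol
V(O2) = nRT/P = 6.950 × 8.314 × 345.95 / 96.6 = 206.9 L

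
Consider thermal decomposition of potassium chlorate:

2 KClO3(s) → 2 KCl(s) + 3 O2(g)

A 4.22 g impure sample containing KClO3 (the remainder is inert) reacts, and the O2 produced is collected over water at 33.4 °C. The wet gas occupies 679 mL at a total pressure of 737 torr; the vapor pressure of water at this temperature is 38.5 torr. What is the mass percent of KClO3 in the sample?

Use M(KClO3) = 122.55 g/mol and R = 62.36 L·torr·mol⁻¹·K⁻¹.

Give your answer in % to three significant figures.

P(O2) = 737 − 38.5 = 698.5 torr
n(O2) = PV/RT = (698.5 × 0.6790) / (62.36 × 306.55) = 0.02481 mol
n(KClO3) = (2/3) × 0.02481 = 0.01654 mol
m(KClO3) = 0.01654 × 122.55 = 2.027 g
%KClO3 = 2.027 / 4.22 × 100 = 48.03%

48.0 %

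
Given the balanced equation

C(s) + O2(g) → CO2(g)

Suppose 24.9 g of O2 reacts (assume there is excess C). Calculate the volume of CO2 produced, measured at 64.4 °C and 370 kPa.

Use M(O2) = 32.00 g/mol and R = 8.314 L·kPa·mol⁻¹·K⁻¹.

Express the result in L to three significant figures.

n(O2) = 24.90 / 32.00 = 0.7781 mol
n(CO2) = (1/1) × 0.7781 = 0.7781 mol
V = nRT/P = 0.7781 × 8.314 × 337.55 / 370 = 5.902 L

5.90 L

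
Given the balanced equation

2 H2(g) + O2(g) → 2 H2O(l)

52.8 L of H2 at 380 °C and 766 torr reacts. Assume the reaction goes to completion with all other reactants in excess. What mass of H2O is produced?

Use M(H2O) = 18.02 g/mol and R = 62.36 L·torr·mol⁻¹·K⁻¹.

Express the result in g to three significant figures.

n(H2) = PV/RT = (766 × 52.8) / (62.36 × 653.15) = 0.9930 mol
n(H2O) = (2/2) × 0.9930 = 0.9930 mol
m(H2O) = 0.9930 × 18.02 = 17.89 g

17.9 g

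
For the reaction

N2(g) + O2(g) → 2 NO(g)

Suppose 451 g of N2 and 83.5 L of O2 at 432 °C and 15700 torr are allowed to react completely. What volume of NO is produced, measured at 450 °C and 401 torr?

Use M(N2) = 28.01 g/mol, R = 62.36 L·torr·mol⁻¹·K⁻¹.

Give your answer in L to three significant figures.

3620 L

n(N2) = 451 / 28.01 = 16.10 mol
n(O2) = PV/RT = (15700 × 83.5) / (62.36 × 705.15) = 29.81 mol
For 16.10 mol N2, stoichiometry requires (1/1) × 16.10 = 16.10 mol O2; 29.81 mol is available, so N2 is limiting.
n(NO) = (2/1) × 16.10 = 32.20 mol
V(NO) = nRT/P = 32.20 × 62.36 × 723.15 / 401 = 3621 L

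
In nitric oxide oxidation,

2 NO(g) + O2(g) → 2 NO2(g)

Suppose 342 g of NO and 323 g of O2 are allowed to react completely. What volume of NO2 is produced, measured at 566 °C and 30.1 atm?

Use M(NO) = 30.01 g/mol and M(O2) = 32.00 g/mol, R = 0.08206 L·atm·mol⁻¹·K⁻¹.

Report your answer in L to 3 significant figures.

n(NO) = 342 / 30.01 = 11.40 mol
n(O2) = 323 / 32.00 = 10.09 mol
For 11.40 mol NO, stoichiometry requires (1/2) × 11.40 = 5.700 mol O2; 10.09 mol is available, so NO is limiting.
n(NO2) = (2/2) × 11.40 = 11.40 mol
V(NO2) = nRT/P = 11.40 × 0.08206 × 839.15 / 30.1 = 26.08 L

26.1 L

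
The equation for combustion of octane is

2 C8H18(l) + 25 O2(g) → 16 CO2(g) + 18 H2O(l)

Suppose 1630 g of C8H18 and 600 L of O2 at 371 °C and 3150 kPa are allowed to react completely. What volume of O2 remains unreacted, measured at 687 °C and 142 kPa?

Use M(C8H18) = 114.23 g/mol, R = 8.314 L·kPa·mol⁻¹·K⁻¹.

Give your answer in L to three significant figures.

n(C8H18) = 1630 / 114.23 = 14.27 mol
n(O2) = PV/RT = (3150 × 600) / (8.314 × 644.15) = 352.9 mol
For 14.27 mol C8H18, stoichiometry requires (25/2) × 14.27 = 178.4 mol O2; 352.9 mol is available, so C8H18 is limiting.
n(O2) consumed = (25/2) × 14.27 = 178.4 mol; remaining = 352.9 − 178.4 = 174.5 mol
V(O2) = nRT/P = 174.5 × 8.314 × 960.15 / 142 = 9810 L

9810 L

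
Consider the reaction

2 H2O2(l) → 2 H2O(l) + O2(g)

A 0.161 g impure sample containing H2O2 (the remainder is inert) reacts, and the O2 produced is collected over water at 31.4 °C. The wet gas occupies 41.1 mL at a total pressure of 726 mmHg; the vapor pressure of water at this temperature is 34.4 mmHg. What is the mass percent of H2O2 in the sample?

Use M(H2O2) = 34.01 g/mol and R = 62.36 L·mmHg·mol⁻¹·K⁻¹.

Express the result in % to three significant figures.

63.2 %

P(O2) = 726 − 34.4 = 691.6 mmHg
n(O2) = PV/RT = (691.6 × 0.04110) / (62.36 × 304.55) = 0.001497 mol
n(H2O2) = (2/1) × 0.001497 = 0.002994 mol
m(H2O2) = 0.002994 × 34.01 = 0.1018 g
%H2O2 = 0.1018 / 0.161 × 100 = 63.23%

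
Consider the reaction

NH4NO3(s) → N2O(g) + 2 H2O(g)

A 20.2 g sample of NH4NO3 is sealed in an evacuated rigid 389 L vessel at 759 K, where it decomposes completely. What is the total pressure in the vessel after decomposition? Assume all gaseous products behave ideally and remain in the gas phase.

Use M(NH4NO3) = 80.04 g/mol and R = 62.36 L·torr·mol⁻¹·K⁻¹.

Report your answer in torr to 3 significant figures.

92.1 torr

n(NH4NO3) = 20.2 / 80.04 = 0.2524 mol
n(gas produced) = (3/1) × 0.2524 = 0.7572 mol
P = nRT/V = 0.7572 × 62.36 × 759 / 389 = 92.13 torr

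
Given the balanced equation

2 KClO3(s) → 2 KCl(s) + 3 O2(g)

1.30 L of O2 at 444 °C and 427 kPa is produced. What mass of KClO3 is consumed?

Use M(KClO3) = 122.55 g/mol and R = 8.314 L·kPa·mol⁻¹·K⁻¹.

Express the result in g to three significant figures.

n(O2) = PV/RT = (427 × 1.30) / (8.314 × 717.15) = 0.09310 mol
n(KClO3) = (2/3) × 0.09310 = 0.06207 mol
m(KClO3) = 0.06207 × 122.55 = 7.607 g

7.61 g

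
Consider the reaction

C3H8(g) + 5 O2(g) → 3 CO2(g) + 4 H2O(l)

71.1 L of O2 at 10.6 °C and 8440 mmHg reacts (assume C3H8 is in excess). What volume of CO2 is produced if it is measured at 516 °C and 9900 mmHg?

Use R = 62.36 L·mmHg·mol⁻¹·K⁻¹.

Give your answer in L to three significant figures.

n(O2) = PV/RT = (8440 × 71.1) / (62.36 × 283.75) = 33.91 mol
n(CO2) = (3/5) × 33.91 = 20.35 mol
V = nRT/P = 20.35 × 62.36 × 789.15 / 9900 = 101.2 L

101 L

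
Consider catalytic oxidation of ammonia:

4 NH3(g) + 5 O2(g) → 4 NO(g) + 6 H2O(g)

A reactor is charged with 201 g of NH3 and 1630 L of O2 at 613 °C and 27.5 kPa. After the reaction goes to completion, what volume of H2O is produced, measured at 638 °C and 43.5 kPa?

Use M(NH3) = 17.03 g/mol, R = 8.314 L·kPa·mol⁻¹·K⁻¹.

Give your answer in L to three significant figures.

n(NH3) = 201 / 17.03 = 11.80 mol
n(O2) = PV/RT = (27.5 × 1630) / (8.314 × 886.15) = 6.084 mol
For 11.80 mol NH3, stoichiometry requires (5/4) × 11.80 = 14.75 mol O2; 6.084 mol is available, so O2 is limiting.
n(H2O) = (6/5) × 6.084 = 7.301 mol
V(H2O) = nRT/P = 7.301 × 8.314 × 911.15 / 43.5 = 1271 L

1270 L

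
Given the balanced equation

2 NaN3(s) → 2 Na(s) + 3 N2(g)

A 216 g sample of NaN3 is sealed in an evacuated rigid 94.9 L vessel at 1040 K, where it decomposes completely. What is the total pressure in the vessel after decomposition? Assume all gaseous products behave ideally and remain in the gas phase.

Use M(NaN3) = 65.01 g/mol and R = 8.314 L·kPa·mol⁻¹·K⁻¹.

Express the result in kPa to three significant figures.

n(NaN3) = 216 / 65.01 = 3.323 mol
n(gas produced) = (3/2) × 3.323 = 4.984 mol
P = nRT/V = 4.984 × 8.314 × 1040 / 94.9 = 454.1 kPa

454 kPa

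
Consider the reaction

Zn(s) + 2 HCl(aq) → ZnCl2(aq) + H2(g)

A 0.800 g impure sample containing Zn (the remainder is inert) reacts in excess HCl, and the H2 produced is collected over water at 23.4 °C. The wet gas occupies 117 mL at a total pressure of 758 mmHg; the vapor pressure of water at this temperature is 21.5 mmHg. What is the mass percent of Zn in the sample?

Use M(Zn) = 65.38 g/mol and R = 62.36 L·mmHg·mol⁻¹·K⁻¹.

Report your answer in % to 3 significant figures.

38.1 %

P(H2) = 758 − 21.5 = 736.5 mmHg
n(H2) = PV/RT = (736.5 × 0.1170) / (62.36 × 296.55) = 0.004660 mol
n(Zn) = (1/1) × 0.004660 = 0.004660 mol
m(Zn) = 0.004660 × 65.38 = 0.3047 g
%Zn = 0.3047 / 0.800 × 100 = 38.09%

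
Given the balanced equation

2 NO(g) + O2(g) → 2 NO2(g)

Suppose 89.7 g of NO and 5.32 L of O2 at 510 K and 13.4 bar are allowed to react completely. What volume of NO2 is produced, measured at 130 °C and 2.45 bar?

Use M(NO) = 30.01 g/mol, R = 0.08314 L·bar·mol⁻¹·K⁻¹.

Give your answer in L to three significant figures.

40.9 L

n(NO) = 89.7 / 30.01 = 2.989 mol
n(O2) = PV/RT = (13.4 × 5.32) / (0.08314 × 510) = 1.681 mol
For 2.989 mol NO, stoichiometry requires (1/2) × 2.989 = 1.494 mol O2; 1.681 mol is available, so NO is limiting.
n(NO2) = (2/2) × 2.989 = 2.989 mol
V(NO2) = nRT/P = 2.989 × 0.08314 × 403.15 / 2.45 = 40.89 L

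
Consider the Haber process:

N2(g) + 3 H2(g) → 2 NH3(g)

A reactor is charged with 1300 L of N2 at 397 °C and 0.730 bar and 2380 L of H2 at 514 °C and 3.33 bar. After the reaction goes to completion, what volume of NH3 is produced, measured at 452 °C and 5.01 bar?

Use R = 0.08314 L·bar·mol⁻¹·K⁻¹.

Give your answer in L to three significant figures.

n(N2) = PV/RT = (0.730 × 1300) / (0.08314 × 670.15) = 17.03 mol
n(H2) = PV/RT = (3.33 × 2380) / (0.08314 × 787.15) = 121.1 mol
For 17.03 mol N2, stoichiometry requires (3/1) × 17.03 = 51.09 mol H2; 121.1 mol is available, so N2 is limiting.
n(NH3) = (2/1) × 17.03 = 34.06 mol
V(NH3) = nRT/P = 34.06 × 0.08314 × 725.15 / 5.01 = 409.9 L

410 L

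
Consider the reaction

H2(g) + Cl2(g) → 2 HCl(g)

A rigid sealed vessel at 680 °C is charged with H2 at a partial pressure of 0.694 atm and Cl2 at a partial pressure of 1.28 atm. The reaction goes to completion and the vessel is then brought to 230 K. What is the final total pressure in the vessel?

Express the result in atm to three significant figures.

0.476 atm

Because the vessel is rigid and T is held at 680 °C, work the stoichiometry in partial pressures (P_i = n_iRT/V).
P(Cl2) required for 0.694 atm of H2 = (1/1) × 0.694 = 0.6940 atm; available 1.28 atm, so H2 is limiting.
P(Cl2) remaining = 1.28 − (1/1) × 0.694 = 0.5860 atm
P(gaseous products) = (2)/1 × 0.694 = 1.388 atm
P_total at 680 °C = 0.5860 + 1.388 = 1.974 atm
Scaling to 230 K: P = 1.974 × 230/953.15 = 0.4763 atm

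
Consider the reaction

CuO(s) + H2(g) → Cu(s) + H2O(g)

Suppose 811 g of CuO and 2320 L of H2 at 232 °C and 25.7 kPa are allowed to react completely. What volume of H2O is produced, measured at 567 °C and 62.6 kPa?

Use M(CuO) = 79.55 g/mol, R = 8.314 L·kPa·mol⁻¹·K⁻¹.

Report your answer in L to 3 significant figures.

n(CuO) = 811 / 79.55 = 10.19 mol
n(H2) = PV/RT = (25.7 × 2320) / (8.314 × 505.15) = 14.20 mol
For 10.19 mol CuO, stoichiometry requires (1/1) × 10.19 = 10.19 mol H2; 14.20 mol is available, so CuO is limiting.
n(H2O) = (1/1) × 10.19 = 10.19 mol
V(H2O) = nRT/P = 10.19 × 8.314 × 840.15 / 62.6 = 1137 L

1140 L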